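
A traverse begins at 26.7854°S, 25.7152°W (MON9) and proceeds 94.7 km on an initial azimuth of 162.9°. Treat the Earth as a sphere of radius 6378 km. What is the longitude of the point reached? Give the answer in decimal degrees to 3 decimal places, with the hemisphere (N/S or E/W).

δ = d/R = 94.7/6378 = 0.014848 rad
φ₂ = arcsin(sin φ₁ cos δ + cos φ₁ sin δ cos θ)
   = arcsin(-0.45065·0.99989 + 0.89270·0.01485·-0.95579) = -27.59823°
λ₂ = λ₁ + atan2(sin θ sin δ cos φ₁, cos δ − sin φ₁ sin φ₂) = -25.43295°

25.433°W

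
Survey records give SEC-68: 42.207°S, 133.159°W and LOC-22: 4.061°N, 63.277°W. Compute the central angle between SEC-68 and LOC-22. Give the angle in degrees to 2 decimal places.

78.08°

Δφ = 46.2680°,  Δλ = 69.8820°
a = sin²(Δφ/2) + cos φ₁ cos φ₂ sin²(Δλ/2) = 0.396721
c = 2·arcsin(√a) = 1.362740 rad = 78.0792°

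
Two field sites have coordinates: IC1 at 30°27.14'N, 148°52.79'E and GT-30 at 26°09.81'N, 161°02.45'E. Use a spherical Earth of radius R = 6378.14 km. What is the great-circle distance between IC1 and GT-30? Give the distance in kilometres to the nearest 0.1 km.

1283.0 km

IC1: φ = +30.45233°, λ = +148.87983°
GT-30: φ = +26.16350°, λ = +161.04083°
Δφ = -4.2888°,  Δλ = 12.1610°
a = sin²(Δφ/2) + cos φ₁ cos φ₂ sin²(Δλ/2) = 0.010082
c = 2·arcsin(√a) = 0.201152 rad = 11.5252°
d = R·c = 6378.14 × 0.201152 = 1283.0 km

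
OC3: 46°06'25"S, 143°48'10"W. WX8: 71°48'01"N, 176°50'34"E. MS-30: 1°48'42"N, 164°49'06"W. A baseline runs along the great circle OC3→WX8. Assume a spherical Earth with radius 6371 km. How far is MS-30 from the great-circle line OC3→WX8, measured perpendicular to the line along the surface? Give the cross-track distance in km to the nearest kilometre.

1205 km

OC3: φ = -46.10694°, λ = -143.80278°
WX8: φ = +71.80028°, λ = +176.84278°
MS-30: φ = +1.81167°, λ = -164.81833°
δ₁₃ = central angle OC3→MS-30 = 0.896828 rad  (haversine)
θ₁₃ = bearing OC3→MS-30 = 332.694°,  θ₁₂ = bearing OC3→WX8 = 346.621°
dₓₜ = R·arcsin(sin δ₁₃ · sin(θ₁₃ − θ₁₂)) = 6371·arcsin(0.78135·sin(-13.927°)) = -1205.291 km
|dₓₜ| = 1205.291 km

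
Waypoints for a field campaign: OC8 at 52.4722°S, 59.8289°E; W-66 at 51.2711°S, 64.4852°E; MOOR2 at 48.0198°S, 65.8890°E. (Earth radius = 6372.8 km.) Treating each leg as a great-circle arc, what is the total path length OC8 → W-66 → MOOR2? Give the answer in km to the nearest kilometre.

OC8→W-66: c = 0.054367 rad, d = 346.47 km
W-66→MOOR2: c = 0.058919 rad, d = 375.48 km
Total = 346.47 + 375.48 = 721.95 km

722 km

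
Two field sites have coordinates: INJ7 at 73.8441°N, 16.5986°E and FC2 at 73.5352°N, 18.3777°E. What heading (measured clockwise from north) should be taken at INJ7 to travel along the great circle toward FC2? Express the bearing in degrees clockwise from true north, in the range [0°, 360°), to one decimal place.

120.9°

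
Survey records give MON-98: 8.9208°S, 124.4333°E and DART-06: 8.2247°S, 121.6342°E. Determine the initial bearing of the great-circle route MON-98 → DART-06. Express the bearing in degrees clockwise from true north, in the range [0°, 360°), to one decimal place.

283.9°

Δλ = -2.7991°
y = sin Δλ · cos φ₂ = -0.048332
x = cos φ₁ sin φ₂ − sin φ₁ cos φ₂ cos Δλ = 0.011966
θ = atan2(y, x) = -76.0945° → 283.9055° (mod 360°)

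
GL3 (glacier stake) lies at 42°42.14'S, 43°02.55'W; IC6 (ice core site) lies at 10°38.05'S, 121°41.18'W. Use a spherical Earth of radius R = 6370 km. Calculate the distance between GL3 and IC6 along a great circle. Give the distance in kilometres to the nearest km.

GL3: φ = -42.70233°, λ = -43.04250°
IC6: φ = -10.63417°, λ = -121.68633°
Δφ = 32.0682°,  Δλ = -78.6438°
a = sin²(Δφ/2) + cos φ₁ cos φ₂ sin²(Δλ/2) = 0.366315
c = 2·arcsin(√a) = 1.300133 rad = 74.4921°
d = R·c = 6370 × 1.300133 = 8281.8 km

8282 km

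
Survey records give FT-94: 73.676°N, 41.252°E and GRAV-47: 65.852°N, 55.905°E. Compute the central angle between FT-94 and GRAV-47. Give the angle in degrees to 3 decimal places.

9.266°

Δφ = -7.8240°,  Δλ = 14.6530°
a = sin²(Δφ/2) + cos φ₁ cos φ₂ sin²(Δλ/2) = 0.006524
c = 2·arcsin(√a) = 0.161724 rad = 9.2661°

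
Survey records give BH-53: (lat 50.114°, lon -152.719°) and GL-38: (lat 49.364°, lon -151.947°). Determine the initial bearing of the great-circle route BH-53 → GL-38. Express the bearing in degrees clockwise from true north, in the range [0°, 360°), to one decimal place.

146.1°

Δλ = 0.7720°
y = sin Δλ · cos φ₂ = 0.008775
x = cos φ₁ sin φ₂ − sin φ₁ cos φ₂ cos Δλ = -0.013044
θ = atan2(y, x) = 146.0719° → 146.0719° (mod 360°)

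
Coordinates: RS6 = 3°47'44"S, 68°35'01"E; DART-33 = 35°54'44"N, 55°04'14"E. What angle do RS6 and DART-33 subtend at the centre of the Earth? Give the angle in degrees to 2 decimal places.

41.67°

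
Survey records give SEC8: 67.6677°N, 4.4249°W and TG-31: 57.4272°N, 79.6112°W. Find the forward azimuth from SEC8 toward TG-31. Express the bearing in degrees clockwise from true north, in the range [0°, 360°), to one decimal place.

290.3°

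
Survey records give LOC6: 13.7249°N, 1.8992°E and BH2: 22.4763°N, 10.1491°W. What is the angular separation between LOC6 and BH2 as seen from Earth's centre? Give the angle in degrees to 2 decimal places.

14.40°

Δφ = 8.7514°,  Δλ = -12.0483°
a = sin²(Δφ/2) + cos φ₁ cos φ₂ sin²(Δλ/2) = 0.015708
c = 2·arcsin(√a) = 0.251323 rad = 14.3997°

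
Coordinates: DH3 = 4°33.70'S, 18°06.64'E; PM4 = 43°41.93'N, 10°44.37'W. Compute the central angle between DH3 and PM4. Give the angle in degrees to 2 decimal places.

54.81°

DH3: φ = -4.56167°, λ = +18.11067°
PM4: φ = +43.69883°, λ = -10.73950°
Δφ = 48.2605°,  Δλ = -28.8502°
a = sin²(Δφ/2) + cos φ₁ cos φ₂ sin²(Δλ/2) = 0.211852
c = 2·arcsin(√a) = 0.956607 rad = 54.8096°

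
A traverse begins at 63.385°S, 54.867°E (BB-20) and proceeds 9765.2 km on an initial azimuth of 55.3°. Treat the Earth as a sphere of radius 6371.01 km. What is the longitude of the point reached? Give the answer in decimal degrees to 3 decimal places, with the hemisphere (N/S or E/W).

112.256°E

δ = d/R = 9765.2/6371.01 = 1.532755 rad
φ₂ = arcsin(sin φ₁ cos δ + cos φ₁ sin δ cos θ)
   = arcsin(-0.89404·0.03803 + 0.44799·0.99928·0.56928) = 12.75879°
λ₂ = λ₁ + atan2(sin θ sin δ cos φ₁, cos δ − sin φ₁ sin φ₂) = 112.25591°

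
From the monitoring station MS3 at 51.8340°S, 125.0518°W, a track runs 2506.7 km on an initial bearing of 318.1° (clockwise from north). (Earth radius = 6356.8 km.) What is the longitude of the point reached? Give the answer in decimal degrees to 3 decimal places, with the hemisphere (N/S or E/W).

δ = d/R = 2506.7/6356.8 = 0.394334 rad
φ₂ = arcsin(sin φ₁ cos δ + cos φ₁ sin δ cos θ)
   = arcsin(-0.78622·0.92325 + 0.61794·0.38419·0.74431) = -33.31057°
λ₂ = λ₁ + atan2(sin θ sin δ cos φ₁, cos δ − sin φ₁ sin φ₂) = -142.93140°

142.931°W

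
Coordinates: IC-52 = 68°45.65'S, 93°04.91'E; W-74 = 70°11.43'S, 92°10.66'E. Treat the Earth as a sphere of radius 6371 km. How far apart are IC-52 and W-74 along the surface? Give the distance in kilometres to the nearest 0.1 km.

162.8 km

IC-52: φ = -68.76083°, λ = +93.08183°
W-74: φ = -70.19050°, λ = +92.17767°
Δφ = -1.4297°,  Δλ = -0.9042°
a = sin²(Δφ/2) + cos φ₁ cos φ₂ sin²(Δλ/2) = 0.000163
c = 2·arcsin(√a) = 0.025558 rad = 1.4643°
d = R·c = 6371 × 0.025558 = 162.8 km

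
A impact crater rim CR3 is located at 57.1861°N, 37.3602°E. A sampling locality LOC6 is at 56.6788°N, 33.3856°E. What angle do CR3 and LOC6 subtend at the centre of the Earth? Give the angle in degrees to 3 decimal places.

Δφ = -0.5073°,  Δλ = -3.9746°
a = sin²(Δφ/2) + cos φ₁ cos φ₂ sin²(Δλ/2) = 0.000378
c = 2·arcsin(√a) = 0.038866 rad = 2.2268°

2.227°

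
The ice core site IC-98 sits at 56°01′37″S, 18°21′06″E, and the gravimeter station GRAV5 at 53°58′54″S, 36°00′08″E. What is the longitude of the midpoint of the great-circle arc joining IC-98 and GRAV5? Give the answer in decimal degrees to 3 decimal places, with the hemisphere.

27.404°E

IC-98: φ = -56.02694°, λ = +18.35167°
GRAV5: φ = -53.98167°, λ = +36.00222°
Bx = cos φ₂ cos Δλ = 0.560361,  By = cos φ₂ sin Δλ = 0.178301
φₘ = atan2(sin φ₁ + sin φ₂, √((cos φ₁ + Bx)² + By²)) = -55.32403°
λₘ = λ₁ + atan2(By, cos φ₁ + Bx) = 27.40376°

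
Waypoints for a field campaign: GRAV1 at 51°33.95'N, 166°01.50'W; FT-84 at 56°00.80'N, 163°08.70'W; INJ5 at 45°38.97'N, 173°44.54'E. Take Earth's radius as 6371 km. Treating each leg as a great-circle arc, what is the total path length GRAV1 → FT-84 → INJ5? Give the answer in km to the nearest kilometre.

2505 km

GRAV1: φ = +51.56583°, λ = -166.02500°
FT-84: φ = +56.01333°, λ = -163.14500°
INJ5: φ = +45.64950°, λ = +173.74233°
GRAV1→FT-84: c = 0.083091 rad, d = 529.37 km
FT-84→INJ5: c = 0.310044 rad, d = 1975.29 km
Total = 529.37 + 1975.29 = 2504.66 km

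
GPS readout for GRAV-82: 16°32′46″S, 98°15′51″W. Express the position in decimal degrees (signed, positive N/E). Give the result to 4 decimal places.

lat: 16.5461° S → -16.5461°
lon: 98.2642° W → -98.2642°

-16.5461°, -98.2642°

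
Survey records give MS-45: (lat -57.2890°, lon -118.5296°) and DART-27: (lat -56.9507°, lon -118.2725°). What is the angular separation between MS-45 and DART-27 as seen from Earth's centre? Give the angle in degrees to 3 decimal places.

0.366°

Δφ = 0.3383°,  Δλ = 0.2571°
a = sin²(Δφ/2) + cos φ₁ cos φ₂ sin²(Δλ/2) = 0.000010
c = 2·arcsin(√a) = 0.006387 rad = 0.3660°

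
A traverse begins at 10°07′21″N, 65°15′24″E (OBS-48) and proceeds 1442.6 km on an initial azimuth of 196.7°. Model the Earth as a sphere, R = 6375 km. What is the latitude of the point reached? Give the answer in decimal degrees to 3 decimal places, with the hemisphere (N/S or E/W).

OBS-48: φ = +10.12250°, λ = +65.25667°
δ = d/R = 1442.6/6375 = 0.226290 rad
φ₂ = arcsin(sin φ₁ cos δ + cos φ₁ sin δ cos θ)
   = arcsin(0.17575·0.97451 + 0.98443·0.22436·-0.95782) = -2.30867°
λ₂ = λ₁ + atan2(sin θ sin δ cos φ₁, cos δ − sin φ₁ sin φ₂) = 61.55705°

2.309°S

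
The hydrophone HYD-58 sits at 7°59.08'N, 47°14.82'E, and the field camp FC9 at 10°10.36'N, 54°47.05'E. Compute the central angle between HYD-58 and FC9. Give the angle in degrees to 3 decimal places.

7.757°

HYD-58: φ = +7.98467°, λ = +47.24700°
FC9: φ = +10.17267°, λ = +54.78417°
Δφ = 2.1880°,  Δλ = 7.5372°
a = sin²(Δφ/2) + cos φ₁ cos φ₂ sin²(Δλ/2) = 0.004575
c = 2·arcsin(√a) = 0.135387 rad = 7.7571°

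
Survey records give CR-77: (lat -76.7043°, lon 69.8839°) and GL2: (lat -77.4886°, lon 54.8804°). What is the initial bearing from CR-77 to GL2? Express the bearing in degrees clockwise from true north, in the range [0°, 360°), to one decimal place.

Δλ = -15.0035°
y = sin Δλ · cos φ₂ = -0.056082
x = cos φ₁ sin φ₂ − sin φ₁ cos φ₂ cos Δλ = -0.020875
θ = atan2(y, x) = -110.4168° → 249.5832° (mod 360°)

249.6°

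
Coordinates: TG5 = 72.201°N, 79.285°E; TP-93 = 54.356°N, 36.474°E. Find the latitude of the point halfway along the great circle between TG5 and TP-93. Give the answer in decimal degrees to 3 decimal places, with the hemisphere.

64.724°N

Bx = cos φ₂ cos Δλ = 0.427503,  By = cos φ₂ sin Δλ = -0.396025
φₘ = atan2(sin φ₁ + sin φ₂, √((cos φ₁ + Bx)² + By²)) = 64.72416°
λₘ = λ₁ + atan2(By, cos φ₁ + Bx) = 50.90951°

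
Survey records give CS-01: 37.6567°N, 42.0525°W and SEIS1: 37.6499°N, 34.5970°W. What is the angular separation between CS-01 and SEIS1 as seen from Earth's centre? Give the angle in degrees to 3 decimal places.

Δφ = -0.0068°,  Δλ = 7.4555°
a = sin²(Δφ/2) + cos φ₁ cos φ₂ sin²(Δλ/2) = 0.002650
c = 2·arcsin(√a) = 0.102994 rad = 5.9011°

5.901°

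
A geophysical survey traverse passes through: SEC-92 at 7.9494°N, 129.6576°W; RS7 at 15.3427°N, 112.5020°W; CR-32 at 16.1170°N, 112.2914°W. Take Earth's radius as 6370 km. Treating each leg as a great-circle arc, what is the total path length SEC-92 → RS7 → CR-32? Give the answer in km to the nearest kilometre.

SEC-92→RS7: c = 0.320140 rad, d = 2039.29 km
RS7→CR-32: c = 0.013970 rad, d = 88.99 km
Total = 2039.29 + 88.99 = 2128.28 km

2128 km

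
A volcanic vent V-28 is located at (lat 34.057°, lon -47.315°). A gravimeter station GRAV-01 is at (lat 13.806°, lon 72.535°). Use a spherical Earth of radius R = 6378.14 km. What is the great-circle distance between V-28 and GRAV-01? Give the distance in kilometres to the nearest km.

Δφ = -20.2510°,  Δλ = 119.8500°
a = sin²(Δφ/2) + cos φ₁ cos φ₂ sin²(Δλ/2) = 0.633404
c = 2·arcsin(√a) = 1.840875 rad = 105.4744°
d = R·c = 6378.14 × 1.840875 = 11741.4 km

11741 km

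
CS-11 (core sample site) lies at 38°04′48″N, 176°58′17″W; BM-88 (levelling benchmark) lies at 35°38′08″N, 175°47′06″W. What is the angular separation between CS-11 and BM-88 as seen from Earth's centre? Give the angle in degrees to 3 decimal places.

CS-11: φ = +38.08000°, λ = -176.97139°
BM-88: φ = +35.63556°, λ = -175.78500°
Δφ = -2.4444°,  Δλ = 1.1864°
a = sin²(Δφ/2) + cos φ₁ cos φ₂ sin²(Δλ/2) = 0.000524
c = 2·arcsin(√a) = 0.045766 rad = 2.6222°

2.622°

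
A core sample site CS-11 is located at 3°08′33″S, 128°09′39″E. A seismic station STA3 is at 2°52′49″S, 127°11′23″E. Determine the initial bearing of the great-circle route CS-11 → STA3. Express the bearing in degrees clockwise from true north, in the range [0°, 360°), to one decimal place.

285.1°

CS-11: φ = -3.14250°, λ = +128.16083°
STA3: φ = -2.88028°, λ = +127.18972°
Δλ = -0.9711°
y = sin Δλ · cos φ₂ = -0.016927
x = cos φ₁ sin φ₂ − sin φ₁ cos φ₂ cos Δλ = 0.004569
θ = atan2(y, x) = -74.8951° → 285.1049° (mod 360°)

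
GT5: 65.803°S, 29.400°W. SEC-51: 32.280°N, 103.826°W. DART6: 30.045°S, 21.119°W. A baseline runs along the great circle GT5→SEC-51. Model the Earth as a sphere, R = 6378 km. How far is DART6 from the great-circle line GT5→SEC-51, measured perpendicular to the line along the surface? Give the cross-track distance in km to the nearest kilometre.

δ₁₃ = central angle GT5→DART6 = 0.630398 rad  (haversine)
θ₁₃ = bearing GT5→DART6 = 12.211°,  θ₁₂ = bearing GT5→SEC-51 = 297.610°
dₓₜ = R·arcsin(sin δ₁₃ · sin(θ₁₃ − θ₁₂)) = 6378·arcsin(0.58947·sin(-285.399°)) = 3855.133 km
|dₓₜ| = 3855.133 km

3855 km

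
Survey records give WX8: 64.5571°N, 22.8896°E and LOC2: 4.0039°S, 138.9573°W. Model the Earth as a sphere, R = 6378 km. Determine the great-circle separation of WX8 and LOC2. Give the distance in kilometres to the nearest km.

13141 km

Δφ = -68.5610°,  Δλ = -161.8469°
a = sin²(Δφ/2) + cos φ₁ cos φ₂ sin²(Δλ/2) = 0.735142
c = 2·arcsin(√a) = 2.060409 rad = 118.0528°
d = R·c = 6378 × 2.060409 = 13141.3 km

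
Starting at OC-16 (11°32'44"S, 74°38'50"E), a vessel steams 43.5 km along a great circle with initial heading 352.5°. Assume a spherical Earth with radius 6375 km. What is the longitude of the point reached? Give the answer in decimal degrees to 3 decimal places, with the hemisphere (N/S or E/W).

OC-16: φ = -11.54556°, λ = +74.64722°
δ = d/R = 43.5/6375 = 0.006824 rad
φ₂ = arcsin(sin φ₁ cos δ + cos φ₁ sin δ cos θ)
   = arcsin(-0.20015·0.99998 + 0.97977·0.00682·0.99144) = -11.15794°
λ₂ = λ₁ + atan2(sin θ sin δ cos φ₁, cos δ − sin φ₁ sin φ₂) = 74.59521°

74.595°E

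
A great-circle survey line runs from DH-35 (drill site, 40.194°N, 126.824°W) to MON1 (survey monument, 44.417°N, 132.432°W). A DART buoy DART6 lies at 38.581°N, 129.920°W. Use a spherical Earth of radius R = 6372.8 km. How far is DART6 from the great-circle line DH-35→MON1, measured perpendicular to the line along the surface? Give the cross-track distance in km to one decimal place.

δ₁₃ = central angle DH-35→DART6 = 0.050360 rad  (haversine)
θ₁₃ = bearing DH-35→DART6 = 237.006°,  θ₁₂ = bearing DH-35→MON1 = 317.377°
dₓₜ = R·arcsin(sin δ₁₃ · sin(θ₁₃ − θ₁₂)) = 6372.8·arcsin(0.05034·sin(-80.371°)) = -316.409 km
|dₓₜ| = 316.409 km

316.4 km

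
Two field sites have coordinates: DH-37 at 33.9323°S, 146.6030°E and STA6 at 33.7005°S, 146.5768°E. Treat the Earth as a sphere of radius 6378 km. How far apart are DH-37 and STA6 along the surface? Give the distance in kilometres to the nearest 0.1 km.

Δφ = 0.2318°,  Δλ = -0.0262°
a = sin²(Δφ/2) + cos φ₁ cos φ₂ sin²(Δλ/2) = 0.000004
c = 2·arcsin(√a) = 0.004063 rad = 0.2328°
d = R·c = 6378 × 0.004063 = 25.9 km

25.9 km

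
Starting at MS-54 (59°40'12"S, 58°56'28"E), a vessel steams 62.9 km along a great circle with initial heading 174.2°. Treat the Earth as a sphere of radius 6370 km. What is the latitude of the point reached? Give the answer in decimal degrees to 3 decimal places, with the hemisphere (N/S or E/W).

MS-54: φ = -59.67000°, λ = +58.94111°
δ = d/R = 62.9/6370 = 0.009874 rad
φ₂ = arcsin(sin φ₁ cos δ + cos φ₁ sin δ cos θ)
   = arcsin(-0.86313·0.99995 + 0.50498·0.00987·-0.99488) = -60.23282°
λ₂ = λ₁ + atan2(sin θ sin δ cos φ₁, cos δ − sin φ₁ sin φ₂) = 59.05627°

60.233°S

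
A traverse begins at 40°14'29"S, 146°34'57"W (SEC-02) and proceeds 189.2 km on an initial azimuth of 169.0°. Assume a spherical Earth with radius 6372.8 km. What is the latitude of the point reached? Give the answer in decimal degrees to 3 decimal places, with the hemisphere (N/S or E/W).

41.910°S

SEC-02: φ = -40.24139°, λ = -146.58250°
δ = d/R = 189.2/6372.8 = 0.029689 rad
φ₂ = arcsin(sin φ₁ cos δ + cos φ₁ sin δ cos θ)
   = arcsin(-0.64601·0.99956 + 0.76333·0.02968·-0.98163) = -41.91036°
λ₂ = λ₁ + atan2(sin θ sin δ cos φ₁, cos δ − sin φ₁ sin φ₂) = -146.14642°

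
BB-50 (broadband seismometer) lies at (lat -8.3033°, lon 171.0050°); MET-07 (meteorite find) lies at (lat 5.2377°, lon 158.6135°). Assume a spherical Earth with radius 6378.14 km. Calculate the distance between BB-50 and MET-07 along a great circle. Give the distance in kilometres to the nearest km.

Δφ = 13.5410°,  Δλ = -12.3915°
a = sin²(Δφ/2) + cos φ₁ cos φ₂ sin²(Δλ/2) = 0.025376
c = 2·arcsin(√a) = 0.319963 rad = 18.3325°
d = R·c = 6378.14 × 0.319963 = 2040.8 km

2041 km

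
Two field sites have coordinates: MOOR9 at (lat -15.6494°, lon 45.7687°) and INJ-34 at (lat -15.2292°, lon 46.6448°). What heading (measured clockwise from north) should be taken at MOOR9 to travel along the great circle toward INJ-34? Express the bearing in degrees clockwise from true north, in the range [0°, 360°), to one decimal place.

Δλ = 0.8761°
y = sin Δλ · cos φ₂ = 0.014753
x = cos φ₁ sin φ₂ − sin φ₁ cos φ₂ cos Δλ = 0.007303
θ = atan2(y, x) = 63.6630° → 63.6630° (mod 360°)

63.7°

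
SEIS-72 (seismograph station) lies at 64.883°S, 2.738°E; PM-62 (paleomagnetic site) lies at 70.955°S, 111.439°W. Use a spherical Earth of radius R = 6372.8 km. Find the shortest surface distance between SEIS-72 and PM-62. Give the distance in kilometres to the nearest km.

Δφ = -6.0720°,  Δλ = -114.1770°
a = sin²(Δφ/2) + cos φ₁ cos φ₂ sin²(Δλ/2) = 0.100423
c = 2·arcsin(√a) = 0.644909 rad = 36.9506°
d = R·c = 6372.8 × 0.644909 = 4109.9 km

4110 km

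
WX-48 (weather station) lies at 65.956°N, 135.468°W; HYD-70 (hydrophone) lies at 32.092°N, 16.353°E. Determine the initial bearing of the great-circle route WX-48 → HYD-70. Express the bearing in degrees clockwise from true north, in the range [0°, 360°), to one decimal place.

Δλ = 151.8210°
y = sin Δλ · cos φ₂ = 0.400069
x = cos φ₁ sin φ₂ − sin φ₁ cos φ₂ cos Δλ = 0.898451
θ = atan2(y, x) = 24.0028° → 24.0028° (mod 360°)

24.0°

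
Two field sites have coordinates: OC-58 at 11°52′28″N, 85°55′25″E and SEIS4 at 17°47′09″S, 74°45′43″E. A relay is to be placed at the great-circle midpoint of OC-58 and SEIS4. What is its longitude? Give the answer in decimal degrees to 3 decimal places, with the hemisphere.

OC-58: φ = +11.87444°, λ = +85.92361°
SEIS4: φ = -17.78583°, λ = +74.76194°
Bx = cos φ₂ cos Δλ = 0.934194,  By = cos φ₂ sin Δλ = -0.184326
φₘ = atan2(sin φ₁ + sin φ₂, √((cos φ₁ + Bx)² + By²)) = -2.96974°
λₘ = λ₁ + atan2(By, cos φ₁ + Bx) = 80.41932°

80.419°E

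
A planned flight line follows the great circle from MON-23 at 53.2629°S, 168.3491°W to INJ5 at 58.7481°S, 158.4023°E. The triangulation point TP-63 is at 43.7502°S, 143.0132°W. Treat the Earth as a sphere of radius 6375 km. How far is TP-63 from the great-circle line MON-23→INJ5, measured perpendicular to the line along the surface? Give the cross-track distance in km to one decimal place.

377.4 km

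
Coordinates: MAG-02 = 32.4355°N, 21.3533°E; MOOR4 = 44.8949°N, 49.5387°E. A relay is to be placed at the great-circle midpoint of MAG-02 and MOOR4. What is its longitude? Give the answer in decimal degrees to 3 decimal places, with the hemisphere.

34.190°E

Bx = cos φ₂ cos Δλ = 0.624403,  By = cos φ₂ sin Δλ = 0.334597
φₘ = atan2(sin φ₁ + sin φ₂, √((cos φ₁ + Bx)² + By²)) = 39.51532°
λₘ = λ₁ + atan2(By, cos φ₁ + Bx) = 34.18985°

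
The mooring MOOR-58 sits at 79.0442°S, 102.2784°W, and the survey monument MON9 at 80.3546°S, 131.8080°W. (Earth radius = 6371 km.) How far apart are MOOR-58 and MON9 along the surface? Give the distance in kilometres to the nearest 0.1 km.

Δφ = -1.3104°,  Δλ = -29.5296°
a = sin²(Δφ/2) + cos φ₁ cos φ₂ sin²(Δλ/2) = 0.002199
c = 2·arcsin(√a) = 0.093820 rad = 5.3755°
d = R·c = 6371 × 0.093820 = 597.7 km

597.7 km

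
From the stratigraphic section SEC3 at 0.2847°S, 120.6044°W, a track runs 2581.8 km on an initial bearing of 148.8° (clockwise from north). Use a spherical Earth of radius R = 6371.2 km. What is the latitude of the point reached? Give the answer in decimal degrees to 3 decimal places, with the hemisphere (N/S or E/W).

19.985°S

δ = d/R = 2581.8/6371.2 = 0.405230 rad
φ₂ = arcsin(sin φ₁ cos δ + cos φ₁ sin δ cos θ)
   = arcsin(-0.00497·0.91901 + 0.99999·0.39423·-0.85536) = -19.98490°
λ₂ = λ₁ + atan2(sin θ sin δ cos φ₁, cos δ − sin φ₁ sin φ₂) = -108.05347°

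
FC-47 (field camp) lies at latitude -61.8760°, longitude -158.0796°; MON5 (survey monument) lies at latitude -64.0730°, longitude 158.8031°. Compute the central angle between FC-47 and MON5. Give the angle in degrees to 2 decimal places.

19.33°

Δφ = -2.1970°,  Δλ = -43.1173°
a = sin²(Δφ/2) + cos φ₁ cos φ₂ sin²(Δλ/2) = 0.028196
c = 2·arcsin(√a) = 0.337429 rad = 19.3333°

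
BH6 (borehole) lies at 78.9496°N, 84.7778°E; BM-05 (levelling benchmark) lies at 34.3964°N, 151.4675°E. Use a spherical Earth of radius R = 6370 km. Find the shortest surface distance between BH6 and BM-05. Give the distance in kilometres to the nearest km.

5770 km

Δφ = -44.5532°,  Δλ = 66.6897°
a = sin²(Δφ/2) + cos φ₁ cos φ₂ sin²(Δλ/2) = 0.191487
c = 2·arcsin(√a) = 0.905838 rad = 51.9007°
d = R·c = 6370 × 0.905838 = 5770.2 km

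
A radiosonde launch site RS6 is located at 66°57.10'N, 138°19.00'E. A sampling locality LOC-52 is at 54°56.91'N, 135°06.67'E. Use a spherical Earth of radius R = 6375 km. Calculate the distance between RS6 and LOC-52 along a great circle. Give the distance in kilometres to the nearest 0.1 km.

1346.3 km

RS6: φ = +66.95167°, λ = +138.31667°
LOC-52: φ = +54.94850°, λ = +135.11117°
Δφ = -12.0032°,  Δλ = -3.2055°
a = sin²(Δφ/2) + cos φ₁ cos φ₂ sin²(Δλ/2) = 0.011108
c = 2·arcsin(√a) = 0.211180 rad = 12.0997°
d = R·c = 6375 × 0.211180 = 1346.3 km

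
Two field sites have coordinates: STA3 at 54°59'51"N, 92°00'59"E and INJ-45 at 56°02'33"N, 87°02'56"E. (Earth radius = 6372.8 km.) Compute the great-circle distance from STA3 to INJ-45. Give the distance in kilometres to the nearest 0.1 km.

STA3: φ = +54.99750°, λ = +92.01639°
INJ-45: φ = +56.04250°, λ = +87.04889°
Δφ = 1.0450°,  Δλ = -4.9675°
a = sin²(Δφ/2) + cos φ₁ cos φ₂ sin²(Δλ/2) = 0.000685
c = 2·arcsin(√a) = 0.052347 rad = 2.9992°
d = R·c = 6372.8 × 0.052347 = 333.6 km

333.6 km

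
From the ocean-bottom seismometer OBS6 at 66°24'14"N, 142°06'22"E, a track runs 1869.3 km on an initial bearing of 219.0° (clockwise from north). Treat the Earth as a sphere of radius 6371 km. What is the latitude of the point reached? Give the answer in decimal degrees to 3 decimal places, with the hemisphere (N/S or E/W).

OBS6: φ = +66.40389°, λ = +142.10611°
δ = d/R = 1869.3/6371 = 0.293408 rad
φ₂ = arcsin(sin φ₁ cos δ + cos φ₁ sin δ cos θ)
   = arcsin(0.91639·0.95726 + 0.40029·0.28922·-0.77715) = 51.92994°
λ₂ = λ₁ + atan2(sin θ sin δ cos φ₁, cos δ − sin φ₁ sin φ₂) = 124.93834°

51.930°N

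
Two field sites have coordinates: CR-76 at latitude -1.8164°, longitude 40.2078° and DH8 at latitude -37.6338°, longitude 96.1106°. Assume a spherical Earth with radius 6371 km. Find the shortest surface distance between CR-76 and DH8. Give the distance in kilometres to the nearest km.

6940 km

Δφ = -35.8174°,  Δλ = 55.9028°
a = sin²(Δφ/2) + cos φ₁ cos φ₂ sin²(Δλ/2) = 0.268457
c = 2·arcsin(√a) = 1.089322 rad = 62.4136°
d = R·c = 6371 × 1.089322 = 6940.1 km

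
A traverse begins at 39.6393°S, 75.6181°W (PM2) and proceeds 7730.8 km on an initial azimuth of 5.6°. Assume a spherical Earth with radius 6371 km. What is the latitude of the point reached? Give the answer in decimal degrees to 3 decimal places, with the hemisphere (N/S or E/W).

29.658°N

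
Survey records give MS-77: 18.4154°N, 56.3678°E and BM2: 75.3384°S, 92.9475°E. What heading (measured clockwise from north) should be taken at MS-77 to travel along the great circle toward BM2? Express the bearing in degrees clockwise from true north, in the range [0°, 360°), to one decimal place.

Δλ = 36.5797°
y = sin Δλ · cos φ₂ = 0.150838
x = cos φ₁ sin φ₂ − sin φ₁ cos φ₂ cos Δλ = -0.982105
θ = atan2(y, x) = 171.2684° → 171.2684° (mod 360°)

171.3°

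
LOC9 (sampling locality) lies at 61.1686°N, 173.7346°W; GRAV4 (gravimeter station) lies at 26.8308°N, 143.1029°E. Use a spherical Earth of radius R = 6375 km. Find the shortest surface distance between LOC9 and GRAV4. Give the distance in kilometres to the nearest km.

4987 km

Δφ = -34.3378°,  Δλ = -43.1625°
a = sin²(Δφ/2) + cos φ₁ cos φ₂ sin²(Δλ/2) = 0.145355
c = 2·arcsin(√a) = 0.782307 rad = 44.8229°
d = R·c = 6375 × 0.782307 = 4987.2 km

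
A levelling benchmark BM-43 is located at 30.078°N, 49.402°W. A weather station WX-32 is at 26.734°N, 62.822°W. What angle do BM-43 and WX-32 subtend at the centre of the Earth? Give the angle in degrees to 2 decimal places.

Δφ = -3.3440°,  Δλ = -13.4200°
a = sin²(Δφ/2) + cos φ₁ cos φ₂ sin²(Δλ/2) = 0.011403
c = 2·arcsin(√a) = 0.213974 rad = 12.2598°

12.26°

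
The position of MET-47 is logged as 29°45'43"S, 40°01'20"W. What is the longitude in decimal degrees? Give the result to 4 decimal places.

40.0222°W

40° + 1′/60 + 20″/3600 = 40 + 0.01667 + 0.00556 = 40.0222°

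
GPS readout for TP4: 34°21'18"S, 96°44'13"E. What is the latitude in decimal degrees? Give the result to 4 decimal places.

34.3550°S

34° + 21′/60 + 18″/3600 = 34 + 0.35000 + 0.00500 = 34.3550°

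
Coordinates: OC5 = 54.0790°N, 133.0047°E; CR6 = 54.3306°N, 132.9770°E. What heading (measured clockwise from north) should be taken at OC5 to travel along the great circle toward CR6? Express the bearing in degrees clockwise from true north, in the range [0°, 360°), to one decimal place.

Δλ = -0.0277°
y = sin Δλ · cos φ₂ = -0.000282
x = cos φ₁ sin φ₂ − sin φ₁ cos φ₂ cos Δλ = 0.004391
θ = atan2(y, x) = -3.6732° → 356.3268° (mod 360°)

356.3°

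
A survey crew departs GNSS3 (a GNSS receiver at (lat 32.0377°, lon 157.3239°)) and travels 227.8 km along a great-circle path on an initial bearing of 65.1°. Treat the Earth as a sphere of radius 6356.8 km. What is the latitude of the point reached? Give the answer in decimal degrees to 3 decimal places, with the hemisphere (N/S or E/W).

δ = d/R = 227.8/6356.8 = 0.035836 rad
φ₂ = arcsin(sin φ₁ cos δ + cos φ₁ sin δ cos θ)
   = arcsin(0.53048·0.99936 + 0.84770·0.03583·0.42104) = 32.88291°
λ₂ = λ₁ + atan2(sin θ sin δ cos φ₁, cos δ − sin φ₁ sin φ₂) = 159.54166°

32.883°N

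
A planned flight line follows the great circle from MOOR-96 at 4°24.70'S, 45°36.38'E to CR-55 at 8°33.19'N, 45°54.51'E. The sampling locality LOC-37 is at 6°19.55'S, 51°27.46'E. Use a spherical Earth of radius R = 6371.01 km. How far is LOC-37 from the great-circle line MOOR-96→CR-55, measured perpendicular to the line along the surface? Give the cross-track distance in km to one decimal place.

651.5 km

MOOR-96: φ = -4.41167°, λ = +45.60633°
CR-55: φ = +8.55317°, λ = +45.90850°
LOC-37: φ = -6.32583°, λ = +51.45767°
δ₁₃ = central angle MOOR-96→LOC-37 = 0.107020 rad  (haversine)
θ₁₃ = bearing MOOR-96→LOC-37 = 108.448°,  θ₁₂ = bearing MOOR-96→CR-55 = 1.332°
dₓₜ = R·arcsin(sin δ₁₃ · sin(θ₁₃ − θ₁₂)) = 6371.01·arcsin(0.10682·sin(107.116°)) = 651.520 km
|dₓₜ| = 651.520 km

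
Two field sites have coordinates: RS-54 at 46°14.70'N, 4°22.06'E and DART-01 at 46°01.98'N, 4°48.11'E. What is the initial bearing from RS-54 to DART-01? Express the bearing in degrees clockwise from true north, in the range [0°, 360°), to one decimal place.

RS-54: φ = +46.24500°, λ = +4.36767°
DART-01: φ = +46.03300°, λ = +4.80183°
Δλ = 0.4342°
y = sin Δλ · cos φ₂ = 0.005261
x = cos φ₁ sin φ₂ − sin φ₁ cos φ₂ cos Δλ = -0.003686
θ = atan2(y, x) = 125.0155° → 125.0155° (mod 360°)

125.0°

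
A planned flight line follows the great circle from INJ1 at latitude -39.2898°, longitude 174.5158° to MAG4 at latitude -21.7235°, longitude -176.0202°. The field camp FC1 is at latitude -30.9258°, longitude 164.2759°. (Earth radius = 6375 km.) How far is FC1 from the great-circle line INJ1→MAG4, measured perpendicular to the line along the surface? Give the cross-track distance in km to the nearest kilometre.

δ₁₃ = central angle INJ1→FC1 = 0.206332 rad  (haversine)
θ₁₃ = bearing INJ1→FC1 = 311.896°,  θ₁₂ = bearing INJ1→MAG4 = 27.470°
dₓₜ = R·arcsin(sin δ₁₃ · sin(θ₁₃ − θ₁₂)) = 6375·arcsin(0.20487·sin(284.426°)) = -1273.324 km
|dₓₜ| = 1273.324 km

1273 km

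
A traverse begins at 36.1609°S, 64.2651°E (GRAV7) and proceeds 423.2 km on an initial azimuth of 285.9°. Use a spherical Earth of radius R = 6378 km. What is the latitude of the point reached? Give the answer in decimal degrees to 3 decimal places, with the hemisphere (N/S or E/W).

35.036°S

δ = d/R = 423.2/6378 = 0.066353 rad
φ₂ = arcsin(sin φ₁ cos δ + cos φ₁ sin δ cos θ)
   = arcsin(-0.59005·0.99780 + 0.80736·0.06630·0.27396) = -35.03599°
λ₂ = λ₁ + atan2(sin θ sin δ cos φ₁, cos δ − sin φ₁ sin φ₂) = 59.79837°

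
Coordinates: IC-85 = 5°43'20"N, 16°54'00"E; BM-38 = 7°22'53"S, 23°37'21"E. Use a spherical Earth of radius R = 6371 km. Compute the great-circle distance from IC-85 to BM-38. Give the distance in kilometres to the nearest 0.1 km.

IC-85: φ = +5.72222°, λ = +16.90000°
BM-38: φ = -7.38139°, λ = +23.62250°
Δφ = -13.1036°,  Δλ = 6.7225°
a = sin²(Δφ/2) + cos φ₁ cos φ₂ sin²(Δλ/2) = 0.016411
c = 2·arcsin(√a) = 0.256919 rad = 14.7204°
d = R·c = 6371 × 0.256919 = 1636.8 km

1636.8 km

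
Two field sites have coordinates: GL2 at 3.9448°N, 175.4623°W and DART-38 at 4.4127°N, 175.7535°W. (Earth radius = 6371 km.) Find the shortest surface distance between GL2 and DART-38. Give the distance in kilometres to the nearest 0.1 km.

Δφ = 0.4679°,  Δλ = -0.2912°
a = sin²(Δφ/2) + cos φ₁ cos φ₂ sin²(Δλ/2) = 0.000023
c = 2·arcsin(√a) = 0.009612 rad = 0.5507°
d = R·c = 6371 × 0.009612 = 61.2 km

61.2 km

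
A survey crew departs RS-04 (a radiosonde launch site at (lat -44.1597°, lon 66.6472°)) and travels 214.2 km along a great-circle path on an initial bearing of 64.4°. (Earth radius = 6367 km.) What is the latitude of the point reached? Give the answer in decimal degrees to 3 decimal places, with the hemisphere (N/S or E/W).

δ = d/R = 214.2/6367 = 0.033642 rad
φ₂ = arcsin(sin φ₁ cos δ + cos φ₁ sin δ cos θ)
   = arcsin(-0.69666·0.99943 + 0.71740·0.03364·0.43209) = -43.30171°
λ₂ = λ₁ + atan2(sin θ sin δ cos φ₁, cos δ − sin φ₁ sin φ₂) = 69.03608°

43.302°S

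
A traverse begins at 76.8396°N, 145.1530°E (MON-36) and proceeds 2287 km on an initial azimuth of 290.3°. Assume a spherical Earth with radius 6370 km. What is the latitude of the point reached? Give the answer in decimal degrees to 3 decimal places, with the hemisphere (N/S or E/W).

69.952°N

δ = d/R = 2287/6370 = 0.359027 rad
φ₂ = arcsin(sin φ₁ cos δ + cos φ₁ sin δ cos θ)
   = arcsin(0.97374·0.93624 + 0.22768·0.35136·0.34694) = 69.95177°
λ₂ = λ₁ + atan2(sin θ sin δ cos φ₁, cos δ − sin φ₁ sin φ₂) = 71.14789°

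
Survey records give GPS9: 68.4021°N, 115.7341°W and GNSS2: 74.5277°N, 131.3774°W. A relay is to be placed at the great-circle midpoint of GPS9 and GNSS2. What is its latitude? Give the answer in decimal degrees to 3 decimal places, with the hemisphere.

71.622°N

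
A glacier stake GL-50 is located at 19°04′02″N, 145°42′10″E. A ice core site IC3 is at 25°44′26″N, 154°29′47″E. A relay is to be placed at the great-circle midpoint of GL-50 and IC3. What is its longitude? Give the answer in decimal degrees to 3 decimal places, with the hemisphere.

149.994°E

GL-50: φ = +19.06722°, λ = +145.70278°
IC3: φ = +25.74056°, λ = +154.49639°
Bx = cos φ₂ cos Δλ = 0.890182,  By = cos φ₂ sin Δλ = 0.137706
φₘ = atan2(sin φ₁ + sin φ₂, √((cos φ₁ + Bx)² + By²)) = 22.46342°
λₘ = λ₁ + atan2(By, cos φ₁ + Bx) = 149.99370°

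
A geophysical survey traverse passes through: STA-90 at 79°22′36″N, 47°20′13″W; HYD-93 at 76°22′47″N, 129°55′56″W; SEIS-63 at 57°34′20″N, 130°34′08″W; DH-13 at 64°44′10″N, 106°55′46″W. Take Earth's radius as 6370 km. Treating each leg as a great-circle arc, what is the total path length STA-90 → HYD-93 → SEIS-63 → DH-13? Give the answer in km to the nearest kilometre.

5364 km

STA-90: φ = +79.37667°, λ = -47.33694°
HYD-93: φ = +76.37972°, λ = -129.93222°
SEIS-63: φ = +57.57222°, λ = -130.56889°
DH-13: φ = +64.73611°, λ = -106.92944°
STA-90→HYD-93: c = 0.280869 rad, d = 1789.14 km
HYD-93→SEIS-63: c = 0.328277 rad, d = 2091.12 km
SEIS-63→DH-13: c = 0.232952 rad, d = 1483.90 km
Total = 1789.14 + 2091.12 + 1483.90 = 5364.16 km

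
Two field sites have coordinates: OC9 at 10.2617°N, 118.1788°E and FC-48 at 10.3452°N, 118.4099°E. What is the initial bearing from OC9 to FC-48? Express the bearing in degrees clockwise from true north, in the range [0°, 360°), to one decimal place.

69.8°

Δλ = 0.2311°
y = sin Δλ · cos φ₂ = 0.003968
x = cos φ₁ sin φ₂ − sin φ₁ cos φ₂ cos Δλ = 0.001459
θ = atan2(y, x) = 69.8142° → 69.8142° (mod 360°)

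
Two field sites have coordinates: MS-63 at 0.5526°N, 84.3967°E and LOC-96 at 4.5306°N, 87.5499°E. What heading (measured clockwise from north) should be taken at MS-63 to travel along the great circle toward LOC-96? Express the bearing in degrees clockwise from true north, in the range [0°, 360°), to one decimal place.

38.3°

Δλ = 3.1532°
y = sin Δλ · cos φ₂ = 0.054834
x = cos φ₁ sin φ₂ − sin φ₁ cos φ₂ cos Δλ = 0.069388
θ = atan2(y, x) = 38.3177° → 38.3177° (mod 360°)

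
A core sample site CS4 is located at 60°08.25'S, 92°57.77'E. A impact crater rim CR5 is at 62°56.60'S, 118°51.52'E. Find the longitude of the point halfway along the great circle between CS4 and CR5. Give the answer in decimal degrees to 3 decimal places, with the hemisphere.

CS4: φ = -60.13750°, λ = +92.96283°
CR5: φ = -62.94333°, λ = +118.85867°
Bx = cos φ₂ cos Δλ = 0.409198,  By = cos φ₂ sin Δλ = 0.198659
φₘ = atan2(sin φ₁ + sin φ₂, √((cos φ₁ + Bx)² + By²)) = -62.15299°
λₘ = λ₁ + atan2(By, cos φ₁ + Bx) = 105.31560°

105.316°E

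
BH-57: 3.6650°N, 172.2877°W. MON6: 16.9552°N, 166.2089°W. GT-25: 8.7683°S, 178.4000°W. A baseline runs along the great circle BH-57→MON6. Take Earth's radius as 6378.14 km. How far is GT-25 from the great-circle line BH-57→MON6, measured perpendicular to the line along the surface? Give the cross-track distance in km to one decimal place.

62.3 km

δ₁₃ = central angle BH-57→GT-25 = 0.241667 rad  (haversine)
θ₁₃ = bearing BH-57→GT-25 = 206.086°,  θ₁₂ = bearing BH-57→MON6 = 23.748°
dₓₜ = R·arcsin(sin δ₁₃ · sin(θ₁₃ − θ₁₂)) = 6378.14·arcsin(0.23932·sin(182.338°)) = -62.259 km
|dₓₜ| = 62.259 km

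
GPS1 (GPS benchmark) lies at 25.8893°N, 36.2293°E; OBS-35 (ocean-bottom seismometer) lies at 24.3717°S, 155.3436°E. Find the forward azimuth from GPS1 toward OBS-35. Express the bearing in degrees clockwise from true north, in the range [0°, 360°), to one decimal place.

102.6°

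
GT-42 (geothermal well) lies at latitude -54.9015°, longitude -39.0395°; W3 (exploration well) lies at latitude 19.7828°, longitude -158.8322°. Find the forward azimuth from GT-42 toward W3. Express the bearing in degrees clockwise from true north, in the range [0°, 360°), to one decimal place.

Δλ = -119.7927°
y = sin Δλ · cos φ₂ = -0.816612
x = cos φ₁ sin φ₂ − sin φ₁ cos φ₂ cos Δλ = -0.187918
θ = atan2(y, x) = -102.9593° → 257.0407° (mod 360°)

257.0°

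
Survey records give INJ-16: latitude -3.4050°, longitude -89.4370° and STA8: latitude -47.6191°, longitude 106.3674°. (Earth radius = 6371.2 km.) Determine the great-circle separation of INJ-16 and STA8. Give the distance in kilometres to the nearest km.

14136 km

Δφ = -44.2141°,  Δλ = -164.1956°
a = sin²(Δφ/2) + cos φ₁ cos φ₂ sin²(Δλ/2) = 0.801779
c = 2·arcsin(√a) = 2.218751 rad = 127.1251°
d = R·c = 6371.2 × 2.218751 = 14136.1 km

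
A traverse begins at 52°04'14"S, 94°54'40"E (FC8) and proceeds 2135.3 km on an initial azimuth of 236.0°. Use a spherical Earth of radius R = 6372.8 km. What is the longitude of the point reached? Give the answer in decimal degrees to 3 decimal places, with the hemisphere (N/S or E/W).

62.864°E

FC8: φ = -52.07056°, λ = +94.91111°
δ = d/R = 2135.3/6372.8 = 0.335065 rad
φ₂ = arcsin(sin φ₁ cos δ + cos φ₁ sin δ cos θ)
   = arcsin(-0.78877·0.94439 + 0.61469·0.32883·-0.55919) = -59.08531°
λ₂ = λ₁ + atan2(sin θ sin δ cos φ₁, cos δ − sin φ₁ sin φ₂) = 62.86368°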